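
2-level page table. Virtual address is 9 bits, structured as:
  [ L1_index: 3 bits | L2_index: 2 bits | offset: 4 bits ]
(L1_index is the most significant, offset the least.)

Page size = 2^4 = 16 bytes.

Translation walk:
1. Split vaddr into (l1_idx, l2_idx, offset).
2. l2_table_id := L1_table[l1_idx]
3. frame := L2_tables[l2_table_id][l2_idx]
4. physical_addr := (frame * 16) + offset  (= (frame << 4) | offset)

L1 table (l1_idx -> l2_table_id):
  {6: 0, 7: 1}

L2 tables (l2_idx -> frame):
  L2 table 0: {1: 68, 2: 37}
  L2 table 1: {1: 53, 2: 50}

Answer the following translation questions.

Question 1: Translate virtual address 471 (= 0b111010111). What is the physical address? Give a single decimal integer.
vaddr = 471 = 0b111010111
Split: l1_idx=7, l2_idx=1, offset=7
L1[7] = 1
L2[1][1] = 53
paddr = 53 * 16 + 7 = 855

Answer: 855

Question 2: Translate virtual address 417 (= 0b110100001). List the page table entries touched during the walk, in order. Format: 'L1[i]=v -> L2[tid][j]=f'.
Answer: L1[6]=0 -> L2[0][2]=37

Derivation:
vaddr = 417 = 0b110100001
Split: l1_idx=6, l2_idx=2, offset=1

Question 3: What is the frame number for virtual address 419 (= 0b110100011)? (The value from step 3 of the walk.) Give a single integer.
Answer: 37

Derivation:
vaddr = 419: l1_idx=6, l2_idx=2
L1[6] = 0; L2[0][2] = 37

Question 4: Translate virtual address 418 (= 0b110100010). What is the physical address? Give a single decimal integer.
vaddr = 418 = 0b110100010
Split: l1_idx=6, l2_idx=2, offset=2
L1[6] = 0
L2[0][2] = 37
paddr = 37 * 16 + 2 = 594

Answer: 594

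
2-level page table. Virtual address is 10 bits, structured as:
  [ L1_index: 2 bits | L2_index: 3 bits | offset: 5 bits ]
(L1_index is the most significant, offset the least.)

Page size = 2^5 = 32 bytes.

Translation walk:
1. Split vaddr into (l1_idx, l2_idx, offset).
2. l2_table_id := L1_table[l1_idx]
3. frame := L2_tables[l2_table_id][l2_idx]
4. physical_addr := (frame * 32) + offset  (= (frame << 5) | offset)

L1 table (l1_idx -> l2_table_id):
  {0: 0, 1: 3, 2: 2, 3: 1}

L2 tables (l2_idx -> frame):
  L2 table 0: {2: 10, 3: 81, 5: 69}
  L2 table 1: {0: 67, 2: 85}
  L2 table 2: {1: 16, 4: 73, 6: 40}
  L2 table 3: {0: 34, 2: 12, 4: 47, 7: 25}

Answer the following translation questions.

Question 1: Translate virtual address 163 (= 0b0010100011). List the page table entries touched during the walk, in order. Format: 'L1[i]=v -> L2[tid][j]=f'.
Answer: L1[0]=0 -> L2[0][5]=69

Derivation:
vaddr = 163 = 0b0010100011
Split: l1_idx=0, l2_idx=5, offset=3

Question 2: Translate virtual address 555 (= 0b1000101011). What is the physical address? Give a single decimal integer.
Answer: 523

Derivation:
vaddr = 555 = 0b1000101011
Split: l1_idx=2, l2_idx=1, offset=11
L1[2] = 2
L2[2][1] = 16
paddr = 16 * 32 + 11 = 523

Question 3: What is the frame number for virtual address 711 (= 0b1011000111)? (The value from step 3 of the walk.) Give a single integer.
vaddr = 711: l1_idx=2, l2_idx=6
L1[2] = 2; L2[2][6] = 40

Answer: 40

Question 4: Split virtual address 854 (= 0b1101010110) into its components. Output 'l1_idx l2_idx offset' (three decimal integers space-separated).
Answer: 3 2 22

Derivation:
vaddr = 854 = 0b1101010110
  top 2 bits -> l1_idx = 3
  next 3 bits -> l2_idx = 2
  bottom 5 bits -> offset = 22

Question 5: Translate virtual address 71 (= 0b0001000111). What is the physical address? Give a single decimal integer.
vaddr = 71 = 0b0001000111
Split: l1_idx=0, l2_idx=2, offset=7
L1[0] = 0
L2[0][2] = 10
paddr = 10 * 32 + 7 = 327

Answer: 327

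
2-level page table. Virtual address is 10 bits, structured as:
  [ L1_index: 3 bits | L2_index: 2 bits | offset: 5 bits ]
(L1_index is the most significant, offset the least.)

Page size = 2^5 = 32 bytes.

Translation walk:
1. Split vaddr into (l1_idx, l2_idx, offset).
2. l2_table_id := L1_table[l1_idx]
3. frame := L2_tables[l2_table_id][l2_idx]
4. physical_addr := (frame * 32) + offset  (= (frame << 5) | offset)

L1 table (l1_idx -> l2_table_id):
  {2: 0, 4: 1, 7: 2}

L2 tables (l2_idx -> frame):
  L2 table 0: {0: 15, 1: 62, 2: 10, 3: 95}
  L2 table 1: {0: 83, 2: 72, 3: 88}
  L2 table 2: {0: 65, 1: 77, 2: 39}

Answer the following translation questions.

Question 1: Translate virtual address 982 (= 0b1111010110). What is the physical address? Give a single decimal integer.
Answer: 1270

Derivation:
vaddr = 982 = 0b1111010110
Split: l1_idx=7, l2_idx=2, offset=22
L1[7] = 2
L2[2][2] = 39
paddr = 39 * 32 + 22 = 1270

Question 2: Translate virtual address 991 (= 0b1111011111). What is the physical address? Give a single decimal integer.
Answer: 1279

Derivation:
vaddr = 991 = 0b1111011111
Split: l1_idx=7, l2_idx=2, offset=31
L1[7] = 2
L2[2][2] = 39
paddr = 39 * 32 + 31 = 1279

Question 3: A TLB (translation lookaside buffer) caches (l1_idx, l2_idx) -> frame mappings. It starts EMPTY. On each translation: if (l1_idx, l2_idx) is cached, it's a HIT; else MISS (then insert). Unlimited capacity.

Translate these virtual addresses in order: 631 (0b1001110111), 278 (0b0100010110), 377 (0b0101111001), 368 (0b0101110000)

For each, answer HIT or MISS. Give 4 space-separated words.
vaddr=631: (4,3) not in TLB -> MISS, insert
vaddr=278: (2,0) not in TLB -> MISS, insert
vaddr=377: (2,3) not in TLB -> MISS, insert
vaddr=368: (2,3) in TLB -> HIT

Answer: MISS MISS MISS HIT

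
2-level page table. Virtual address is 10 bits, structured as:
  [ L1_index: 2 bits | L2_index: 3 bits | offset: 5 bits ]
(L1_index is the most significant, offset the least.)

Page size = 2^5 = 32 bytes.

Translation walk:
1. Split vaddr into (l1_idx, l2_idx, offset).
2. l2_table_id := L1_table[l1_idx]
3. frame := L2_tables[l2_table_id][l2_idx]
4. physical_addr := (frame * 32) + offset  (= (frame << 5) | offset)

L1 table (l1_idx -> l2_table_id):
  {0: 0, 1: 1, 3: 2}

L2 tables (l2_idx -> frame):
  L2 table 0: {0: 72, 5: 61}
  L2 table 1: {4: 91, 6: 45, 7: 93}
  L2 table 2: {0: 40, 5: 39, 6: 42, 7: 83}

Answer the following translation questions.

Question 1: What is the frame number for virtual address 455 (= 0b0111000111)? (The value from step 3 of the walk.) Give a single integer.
Answer: 45

Derivation:
vaddr = 455: l1_idx=1, l2_idx=6
L1[1] = 1; L2[1][6] = 45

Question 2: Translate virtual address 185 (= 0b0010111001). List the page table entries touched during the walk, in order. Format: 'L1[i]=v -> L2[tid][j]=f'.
vaddr = 185 = 0b0010111001
Split: l1_idx=0, l2_idx=5, offset=25

Answer: L1[0]=0 -> L2[0][5]=61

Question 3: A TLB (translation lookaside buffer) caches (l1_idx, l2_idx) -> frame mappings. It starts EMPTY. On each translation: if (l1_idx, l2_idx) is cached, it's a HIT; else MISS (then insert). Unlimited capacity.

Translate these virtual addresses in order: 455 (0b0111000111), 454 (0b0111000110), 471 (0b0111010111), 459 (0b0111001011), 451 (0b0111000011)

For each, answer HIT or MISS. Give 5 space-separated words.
Answer: MISS HIT HIT HIT HIT

Derivation:
vaddr=455: (1,6) not in TLB -> MISS, insert
vaddr=454: (1,6) in TLB -> HIT
vaddr=471: (1,6) in TLB -> HIT
vaddr=459: (1,6) in TLB -> HIT
vaddr=451: (1,6) in TLB -> HIT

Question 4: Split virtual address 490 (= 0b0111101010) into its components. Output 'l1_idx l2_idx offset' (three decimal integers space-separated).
vaddr = 490 = 0b0111101010
  top 2 bits -> l1_idx = 1
  next 3 bits -> l2_idx = 7
  bottom 5 bits -> offset = 10

Answer: 1 7 10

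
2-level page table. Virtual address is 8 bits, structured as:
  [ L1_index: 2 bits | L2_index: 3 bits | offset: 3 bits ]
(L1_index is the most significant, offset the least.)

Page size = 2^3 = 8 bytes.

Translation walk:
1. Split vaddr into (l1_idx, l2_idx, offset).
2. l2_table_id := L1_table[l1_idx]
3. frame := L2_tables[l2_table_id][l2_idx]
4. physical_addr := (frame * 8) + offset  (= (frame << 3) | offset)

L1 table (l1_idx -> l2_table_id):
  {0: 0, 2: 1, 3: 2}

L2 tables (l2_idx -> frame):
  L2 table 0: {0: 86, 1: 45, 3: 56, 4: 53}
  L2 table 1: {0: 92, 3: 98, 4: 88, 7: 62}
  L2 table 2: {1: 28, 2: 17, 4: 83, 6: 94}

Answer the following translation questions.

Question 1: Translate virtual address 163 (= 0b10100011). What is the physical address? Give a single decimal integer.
vaddr = 163 = 0b10100011
Split: l1_idx=2, l2_idx=4, offset=3
L1[2] = 1
L2[1][4] = 88
paddr = 88 * 8 + 3 = 707

Answer: 707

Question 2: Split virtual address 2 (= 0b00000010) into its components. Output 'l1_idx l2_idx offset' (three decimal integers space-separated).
vaddr = 2 = 0b00000010
  top 2 bits -> l1_idx = 0
  next 3 bits -> l2_idx = 0
  bottom 3 bits -> offset = 2

Answer: 0 0 2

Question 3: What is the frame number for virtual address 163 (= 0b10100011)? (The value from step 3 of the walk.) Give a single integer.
vaddr = 163: l1_idx=2, l2_idx=4
L1[2] = 1; L2[1][4] = 88

Answer: 88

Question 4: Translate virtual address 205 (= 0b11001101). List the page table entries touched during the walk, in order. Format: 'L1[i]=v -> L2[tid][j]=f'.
vaddr = 205 = 0b11001101
Split: l1_idx=3, l2_idx=1, offset=5

Answer: L1[3]=2 -> L2[2][1]=28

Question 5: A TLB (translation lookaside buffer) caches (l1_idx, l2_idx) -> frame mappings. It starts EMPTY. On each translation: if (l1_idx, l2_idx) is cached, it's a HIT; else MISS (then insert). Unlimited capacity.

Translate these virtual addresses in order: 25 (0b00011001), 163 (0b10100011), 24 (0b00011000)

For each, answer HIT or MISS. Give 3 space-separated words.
Answer: MISS MISS HIT

Derivation:
vaddr=25: (0,3) not in TLB -> MISS, insert
vaddr=163: (2,4) not in TLB -> MISS, insert
vaddr=24: (0,3) in TLB -> HIT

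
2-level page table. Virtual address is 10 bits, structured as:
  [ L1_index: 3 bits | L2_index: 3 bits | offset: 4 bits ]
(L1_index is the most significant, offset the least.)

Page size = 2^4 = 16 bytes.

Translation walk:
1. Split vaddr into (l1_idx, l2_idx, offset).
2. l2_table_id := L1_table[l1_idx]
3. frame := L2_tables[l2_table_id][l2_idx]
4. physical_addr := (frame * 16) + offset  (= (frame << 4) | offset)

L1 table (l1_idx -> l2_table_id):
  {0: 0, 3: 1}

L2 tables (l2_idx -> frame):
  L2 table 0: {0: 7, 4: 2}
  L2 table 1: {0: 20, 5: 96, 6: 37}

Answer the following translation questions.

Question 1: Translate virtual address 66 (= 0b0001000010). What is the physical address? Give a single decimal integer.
vaddr = 66 = 0b0001000010
Split: l1_idx=0, l2_idx=4, offset=2
L1[0] = 0
L2[0][4] = 2
paddr = 2 * 16 + 2 = 34

Answer: 34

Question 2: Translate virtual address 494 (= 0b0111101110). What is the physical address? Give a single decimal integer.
Answer: 606

Derivation:
vaddr = 494 = 0b0111101110
Split: l1_idx=3, l2_idx=6, offset=14
L1[3] = 1
L2[1][6] = 37
paddr = 37 * 16 + 14 = 606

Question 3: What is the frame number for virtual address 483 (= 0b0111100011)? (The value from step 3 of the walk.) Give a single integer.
Answer: 37

Derivation:
vaddr = 483: l1_idx=3, l2_idx=6
L1[3] = 1; L2[1][6] = 37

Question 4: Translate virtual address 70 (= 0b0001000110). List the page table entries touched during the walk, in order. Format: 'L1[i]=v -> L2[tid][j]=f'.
Answer: L1[0]=0 -> L2[0][4]=2

Derivation:
vaddr = 70 = 0b0001000110
Split: l1_idx=0, l2_idx=4, offset=6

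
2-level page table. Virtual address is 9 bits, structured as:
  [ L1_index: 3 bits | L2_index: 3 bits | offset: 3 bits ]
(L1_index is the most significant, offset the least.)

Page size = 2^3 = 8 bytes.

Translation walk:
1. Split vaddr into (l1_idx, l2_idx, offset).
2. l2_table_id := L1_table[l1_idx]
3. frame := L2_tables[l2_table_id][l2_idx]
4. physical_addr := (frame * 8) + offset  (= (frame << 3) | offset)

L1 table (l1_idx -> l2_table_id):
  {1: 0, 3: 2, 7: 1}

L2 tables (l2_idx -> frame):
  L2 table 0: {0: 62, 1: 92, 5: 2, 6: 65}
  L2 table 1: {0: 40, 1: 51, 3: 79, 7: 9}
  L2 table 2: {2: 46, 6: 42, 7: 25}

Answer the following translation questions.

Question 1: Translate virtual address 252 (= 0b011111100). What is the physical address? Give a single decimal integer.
vaddr = 252 = 0b011111100
Split: l1_idx=3, l2_idx=7, offset=4
L1[3] = 2
L2[2][7] = 25
paddr = 25 * 8 + 4 = 204

Answer: 204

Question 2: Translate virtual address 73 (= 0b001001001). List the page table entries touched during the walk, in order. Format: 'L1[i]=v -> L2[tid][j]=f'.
vaddr = 73 = 0b001001001
Split: l1_idx=1, l2_idx=1, offset=1

Answer: L1[1]=0 -> L2[0][1]=92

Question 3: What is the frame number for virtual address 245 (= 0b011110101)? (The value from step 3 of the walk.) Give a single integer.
vaddr = 245: l1_idx=3, l2_idx=6
L1[3] = 2; L2[2][6] = 42

Answer: 42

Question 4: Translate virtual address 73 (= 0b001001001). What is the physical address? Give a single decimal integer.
vaddr = 73 = 0b001001001
Split: l1_idx=1, l2_idx=1, offset=1
L1[1] = 0
L2[0][1] = 92
paddr = 92 * 8 + 1 = 737

Answer: 737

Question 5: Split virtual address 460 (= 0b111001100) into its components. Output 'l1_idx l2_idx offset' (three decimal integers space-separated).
vaddr = 460 = 0b111001100
  top 3 bits -> l1_idx = 7
  next 3 bits -> l2_idx = 1
  bottom 3 bits -> offset = 4

Answer: 7 1 4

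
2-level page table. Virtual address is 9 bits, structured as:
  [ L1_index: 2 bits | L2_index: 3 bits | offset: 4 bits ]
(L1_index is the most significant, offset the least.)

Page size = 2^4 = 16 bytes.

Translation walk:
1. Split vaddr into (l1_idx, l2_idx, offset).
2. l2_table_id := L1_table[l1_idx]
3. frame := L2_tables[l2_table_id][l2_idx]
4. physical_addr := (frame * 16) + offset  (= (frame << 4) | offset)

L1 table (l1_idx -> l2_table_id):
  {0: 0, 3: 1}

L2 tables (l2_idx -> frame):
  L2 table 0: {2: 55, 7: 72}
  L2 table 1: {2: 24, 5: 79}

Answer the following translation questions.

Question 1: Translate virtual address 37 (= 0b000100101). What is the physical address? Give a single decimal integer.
Answer: 885

Derivation:
vaddr = 37 = 0b000100101
Split: l1_idx=0, l2_idx=2, offset=5
L1[0] = 0
L2[0][2] = 55
paddr = 55 * 16 + 5 = 885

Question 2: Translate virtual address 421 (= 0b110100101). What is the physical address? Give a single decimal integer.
Answer: 389

Derivation:
vaddr = 421 = 0b110100101
Split: l1_idx=3, l2_idx=2, offset=5
L1[3] = 1
L2[1][2] = 24
paddr = 24 * 16 + 5 = 389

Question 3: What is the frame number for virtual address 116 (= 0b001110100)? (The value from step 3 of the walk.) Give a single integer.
vaddr = 116: l1_idx=0, l2_idx=7
L1[0] = 0; L2[0][7] = 72

Answer: 72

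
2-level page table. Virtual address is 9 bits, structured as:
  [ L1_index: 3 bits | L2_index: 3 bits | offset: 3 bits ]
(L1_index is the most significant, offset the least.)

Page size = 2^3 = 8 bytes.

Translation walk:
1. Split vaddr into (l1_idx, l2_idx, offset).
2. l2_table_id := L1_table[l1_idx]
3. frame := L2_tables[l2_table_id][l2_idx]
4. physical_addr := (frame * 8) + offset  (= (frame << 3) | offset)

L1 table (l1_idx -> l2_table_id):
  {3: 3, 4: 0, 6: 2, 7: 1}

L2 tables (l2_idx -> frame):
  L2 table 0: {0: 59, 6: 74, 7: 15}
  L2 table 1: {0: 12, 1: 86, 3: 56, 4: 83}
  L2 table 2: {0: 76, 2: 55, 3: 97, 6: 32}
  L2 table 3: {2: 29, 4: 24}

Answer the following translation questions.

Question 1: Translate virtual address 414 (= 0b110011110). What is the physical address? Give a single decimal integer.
vaddr = 414 = 0b110011110
Split: l1_idx=6, l2_idx=3, offset=6
L1[6] = 2
L2[2][3] = 97
paddr = 97 * 8 + 6 = 782

Answer: 782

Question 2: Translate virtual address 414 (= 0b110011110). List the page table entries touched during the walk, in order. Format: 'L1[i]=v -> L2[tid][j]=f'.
Answer: L1[6]=2 -> L2[2][3]=97

Derivation:
vaddr = 414 = 0b110011110
Split: l1_idx=6, l2_idx=3, offset=6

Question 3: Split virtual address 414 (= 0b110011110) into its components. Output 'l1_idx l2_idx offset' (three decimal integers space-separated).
Answer: 6 3 6

Derivation:
vaddr = 414 = 0b110011110
  top 3 bits -> l1_idx = 6
  next 3 bits -> l2_idx = 3
  bottom 3 bits -> offset = 6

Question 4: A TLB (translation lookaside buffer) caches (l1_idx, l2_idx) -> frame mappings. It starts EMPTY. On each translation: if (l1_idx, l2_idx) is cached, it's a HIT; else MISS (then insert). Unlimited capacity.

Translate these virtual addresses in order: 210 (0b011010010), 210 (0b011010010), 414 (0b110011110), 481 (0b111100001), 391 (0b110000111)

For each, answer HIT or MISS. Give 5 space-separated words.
vaddr=210: (3,2) not in TLB -> MISS, insert
vaddr=210: (3,2) in TLB -> HIT
vaddr=414: (6,3) not in TLB -> MISS, insert
vaddr=481: (7,4) not in TLB -> MISS, insert
vaddr=391: (6,0) not in TLB -> MISS, insert

Answer: MISS HIT MISS MISS MISS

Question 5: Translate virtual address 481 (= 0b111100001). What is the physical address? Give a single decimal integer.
Answer: 665

Derivation:
vaddr = 481 = 0b111100001
Split: l1_idx=7, l2_idx=4, offset=1
L1[7] = 1
L2[1][4] = 83
paddr = 83 * 8 + 1 = 665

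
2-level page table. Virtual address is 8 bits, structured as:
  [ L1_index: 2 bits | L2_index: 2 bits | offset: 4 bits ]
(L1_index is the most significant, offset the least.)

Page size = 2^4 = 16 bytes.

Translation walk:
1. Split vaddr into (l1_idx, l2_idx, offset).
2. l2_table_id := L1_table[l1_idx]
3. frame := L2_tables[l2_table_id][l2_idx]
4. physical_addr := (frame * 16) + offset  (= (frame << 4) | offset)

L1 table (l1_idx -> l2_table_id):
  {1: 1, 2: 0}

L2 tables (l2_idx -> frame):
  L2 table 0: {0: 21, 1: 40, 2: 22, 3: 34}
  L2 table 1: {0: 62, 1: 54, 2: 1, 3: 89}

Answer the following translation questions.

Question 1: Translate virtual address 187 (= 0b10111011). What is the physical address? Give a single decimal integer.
vaddr = 187 = 0b10111011
Split: l1_idx=2, l2_idx=3, offset=11
L1[2] = 0
L2[0][3] = 34
paddr = 34 * 16 + 11 = 555

Answer: 555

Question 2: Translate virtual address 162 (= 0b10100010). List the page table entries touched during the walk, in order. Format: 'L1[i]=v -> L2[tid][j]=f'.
vaddr = 162 = 0b10100010
Split: l1_idx=2, l2_idx=2, offset=2

Answer: L1[2]=0 -> L2[0][2]=22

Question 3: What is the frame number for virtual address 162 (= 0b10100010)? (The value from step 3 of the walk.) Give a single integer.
vaddr = 162: l1_idx=2, l2_idx=2
L1[2] = 0; L2[0][2] = 22

Answer: 22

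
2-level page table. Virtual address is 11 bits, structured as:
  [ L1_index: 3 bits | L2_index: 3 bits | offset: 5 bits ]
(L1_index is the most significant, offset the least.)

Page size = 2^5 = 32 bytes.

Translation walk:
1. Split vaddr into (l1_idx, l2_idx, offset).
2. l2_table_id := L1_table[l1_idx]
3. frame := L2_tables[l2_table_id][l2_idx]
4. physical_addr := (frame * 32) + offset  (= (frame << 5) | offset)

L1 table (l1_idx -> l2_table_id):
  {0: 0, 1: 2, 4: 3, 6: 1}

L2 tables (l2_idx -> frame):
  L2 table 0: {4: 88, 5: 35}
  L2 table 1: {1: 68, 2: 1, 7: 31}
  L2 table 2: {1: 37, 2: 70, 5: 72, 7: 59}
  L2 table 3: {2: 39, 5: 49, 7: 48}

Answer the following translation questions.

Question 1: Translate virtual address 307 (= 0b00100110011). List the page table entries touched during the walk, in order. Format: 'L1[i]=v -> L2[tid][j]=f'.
vaddr = 307 = 0b00100110011
Split: l1_idx=1, l2_idx=1, offset=19

Answer: L1[1]=2 -> L2[2][1]=37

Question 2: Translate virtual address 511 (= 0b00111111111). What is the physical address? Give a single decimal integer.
Answer: 1919

Derivation:
vaddr = 511 = 0b00111111111
Split: l1_idx=1, l2_idx=7, offset=31
L1[1] = 2
L2[2][7] = 59
paddr = 59 * 32 + 31 = 1919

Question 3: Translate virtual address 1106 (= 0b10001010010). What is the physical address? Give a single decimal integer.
Answer: 1266

Derivation:
vaddr = 1106 = 0b10001010010
Split: l1_idx=4, l2_idx=2, offset=18
L1[4] = 3
L2[3][2] = 39
paddr = 39 * 32 + 18 = 1266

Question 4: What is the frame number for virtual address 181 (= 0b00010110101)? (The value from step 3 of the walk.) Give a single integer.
Answer: 35

Derivation:
vaddr = 181: l1_idx=0, l2_idx=5
L1[0] = 0; L2[0][5] = 35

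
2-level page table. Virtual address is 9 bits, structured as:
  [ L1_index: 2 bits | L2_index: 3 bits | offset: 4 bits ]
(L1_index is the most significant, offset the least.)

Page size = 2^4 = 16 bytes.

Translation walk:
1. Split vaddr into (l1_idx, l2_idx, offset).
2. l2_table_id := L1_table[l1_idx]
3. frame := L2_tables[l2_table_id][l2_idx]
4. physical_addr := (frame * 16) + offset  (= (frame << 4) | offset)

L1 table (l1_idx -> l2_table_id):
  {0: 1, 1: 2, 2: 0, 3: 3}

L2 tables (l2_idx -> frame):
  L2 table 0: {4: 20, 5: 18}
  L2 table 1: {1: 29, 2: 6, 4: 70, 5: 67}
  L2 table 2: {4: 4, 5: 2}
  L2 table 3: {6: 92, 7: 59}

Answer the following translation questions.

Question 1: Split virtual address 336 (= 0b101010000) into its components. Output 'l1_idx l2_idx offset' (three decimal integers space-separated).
Answer: 2 5 0

Derivation:
vaddr = 336 = 0b101010000
  top 2 bits -> l1_idx = 2
  next 3 bits -> l2_idx = 5
  bottom 4 bits -> offset = 0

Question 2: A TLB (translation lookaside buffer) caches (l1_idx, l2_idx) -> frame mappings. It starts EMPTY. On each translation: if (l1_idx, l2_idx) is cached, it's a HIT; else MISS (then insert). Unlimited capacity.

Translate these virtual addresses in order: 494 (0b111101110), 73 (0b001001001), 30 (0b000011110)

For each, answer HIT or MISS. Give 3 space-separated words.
vaddr=494: (3,6) not in TLB -> MISS, insert
vaddr=73: (0,4) not in TLB -> MISS, insert
vaddr=30: (0,1) not in TLB -> MISS, insert

Answer: MISS MISS MISS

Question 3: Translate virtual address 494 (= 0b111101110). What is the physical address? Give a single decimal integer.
Answer: 1486

Derivation:
vaddr = 494 = 0b111101110
Split: l1_idx=3, l2_idx=6, offset=14
L1[3] = 3
L2[3][6] = 92
paddr = 92 * 16 + 14 = 1486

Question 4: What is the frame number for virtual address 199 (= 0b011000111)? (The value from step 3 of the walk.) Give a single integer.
vaddr = 199: l1_idx=1, l2_idx=4
L1[1] = 2; L2[2][4] = 4

Answer: 4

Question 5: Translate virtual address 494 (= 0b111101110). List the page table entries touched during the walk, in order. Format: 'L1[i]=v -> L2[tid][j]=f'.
vaddr = 494 = 0b111101110
Split: l1_idx=3, l2_idx=6, offset=14

Answer: L1[3]=3 -> L2[3][6]=92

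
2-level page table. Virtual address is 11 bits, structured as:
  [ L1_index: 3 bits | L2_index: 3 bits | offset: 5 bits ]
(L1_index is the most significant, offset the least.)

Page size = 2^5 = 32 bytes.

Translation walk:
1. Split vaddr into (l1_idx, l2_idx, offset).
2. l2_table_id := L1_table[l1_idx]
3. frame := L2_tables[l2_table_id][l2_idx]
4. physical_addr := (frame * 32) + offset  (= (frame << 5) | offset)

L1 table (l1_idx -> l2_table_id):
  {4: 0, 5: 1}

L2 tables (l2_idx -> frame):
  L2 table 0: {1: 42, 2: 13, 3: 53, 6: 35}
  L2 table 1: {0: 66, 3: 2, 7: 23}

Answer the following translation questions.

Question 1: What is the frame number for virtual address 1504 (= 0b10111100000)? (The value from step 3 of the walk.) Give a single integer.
Answer: 23

Derivation:
vaddr = 1504: l1_idx=5, l2_idx=7
L1[5] = 1; L2[1][7] = 23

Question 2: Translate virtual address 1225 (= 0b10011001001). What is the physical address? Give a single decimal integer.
vaddr = 1225 = 0b10011001001
Split: l1_idx=4, l2_idx=6, offset=9
L1[4] = 0
L2[0][6] = 35
paddr = 35 * 32 + 9 = 1129

Answer: 1129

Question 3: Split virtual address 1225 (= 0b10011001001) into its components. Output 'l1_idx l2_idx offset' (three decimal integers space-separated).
Answer: 4 6 9

Derivation:
vaddr = 1225 = 0b10011001001
  top 3 bits -> l1_idx = 4
  next 3 bits -> l2_idx = 6
  bottom 5 bits -> offset = 9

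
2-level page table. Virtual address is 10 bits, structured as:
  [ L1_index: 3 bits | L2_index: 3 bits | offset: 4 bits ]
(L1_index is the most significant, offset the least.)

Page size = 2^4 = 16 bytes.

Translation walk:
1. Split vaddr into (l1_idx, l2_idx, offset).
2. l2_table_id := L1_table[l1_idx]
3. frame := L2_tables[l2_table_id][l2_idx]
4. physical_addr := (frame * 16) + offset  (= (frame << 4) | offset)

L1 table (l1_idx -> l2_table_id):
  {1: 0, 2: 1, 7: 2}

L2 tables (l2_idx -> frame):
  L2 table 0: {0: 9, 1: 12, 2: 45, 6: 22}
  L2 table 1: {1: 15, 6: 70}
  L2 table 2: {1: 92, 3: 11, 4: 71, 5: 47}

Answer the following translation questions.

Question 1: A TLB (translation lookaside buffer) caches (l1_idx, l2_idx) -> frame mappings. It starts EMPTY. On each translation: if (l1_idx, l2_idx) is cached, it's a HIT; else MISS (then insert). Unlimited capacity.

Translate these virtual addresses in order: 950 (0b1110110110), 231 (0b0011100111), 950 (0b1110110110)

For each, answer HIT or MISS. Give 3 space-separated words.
Answer: MISS MISS HIT

Derivation:
vaddr=950: (7,3) not in TLB -> MISS, insert
vaddr=231: (1,6) not in TLB -> MISS, insert
vaddr=950: (7,3) in TLB -> HIT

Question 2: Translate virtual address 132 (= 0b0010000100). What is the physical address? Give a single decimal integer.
Answer: 148

Derivation:
vaddr = 132 = 0b0010000100
Split: l1_idx=1, l2_idx=0, offset=4
L1[1] = 0
L2[0][0] = 9
paddr = 9 * 16 + 4 = 148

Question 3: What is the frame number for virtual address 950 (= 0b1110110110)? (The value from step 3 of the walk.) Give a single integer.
vaddr = 950: l1_idx=7, l2_idx=3
L1[7] = 2; L2[2][3] = 11

Answer: 11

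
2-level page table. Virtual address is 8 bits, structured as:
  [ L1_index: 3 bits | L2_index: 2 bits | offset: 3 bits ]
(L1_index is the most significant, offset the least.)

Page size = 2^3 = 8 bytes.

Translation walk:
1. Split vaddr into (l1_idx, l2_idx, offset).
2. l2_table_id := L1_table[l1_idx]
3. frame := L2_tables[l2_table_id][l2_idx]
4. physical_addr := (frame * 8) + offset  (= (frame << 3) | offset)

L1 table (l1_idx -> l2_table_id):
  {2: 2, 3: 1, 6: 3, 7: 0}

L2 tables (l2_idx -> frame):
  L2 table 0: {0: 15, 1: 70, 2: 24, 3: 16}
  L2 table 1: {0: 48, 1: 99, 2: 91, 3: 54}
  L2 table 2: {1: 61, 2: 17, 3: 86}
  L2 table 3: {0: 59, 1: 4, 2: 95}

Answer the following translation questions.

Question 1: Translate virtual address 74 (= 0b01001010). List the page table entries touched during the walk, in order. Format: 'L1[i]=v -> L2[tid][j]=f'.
vaddr = 74 = 0b01001010
Split: l1_idx=2, l2_idx=1, offset=2

Answer: L1[2]=2 -> L2[2][1]=61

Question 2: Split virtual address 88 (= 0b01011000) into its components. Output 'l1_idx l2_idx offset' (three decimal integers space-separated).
vaddr = 88 = 0b01011000
  top 3 bits -> l1_idx = 2
  next 2 bits -> l2_idx = 3
  bottom 3 bits -> offset = 0

Answer: 2 3 0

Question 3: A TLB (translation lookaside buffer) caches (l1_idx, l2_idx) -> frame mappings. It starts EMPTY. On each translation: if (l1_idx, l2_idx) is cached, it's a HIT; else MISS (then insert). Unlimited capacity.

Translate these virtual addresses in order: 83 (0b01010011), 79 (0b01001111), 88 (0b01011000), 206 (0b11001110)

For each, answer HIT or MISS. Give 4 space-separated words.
Answer: MISS MISS MISS MISS

Derivation:
vaddr=83: (2,2) not in TLB -> MISS, insert
vaddr=79: (2,1) not in TLB -> MISS, insert
vaddr=88: (2,3) not in TLB -> MISS, insert
vaddr=206: (6,1) not in TLB -> MISS, insert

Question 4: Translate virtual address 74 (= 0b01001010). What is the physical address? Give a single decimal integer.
vaddr = 74 = 0b01001010
Split: l1_idx=2, l2_idx=1, offset=2
L1[2] = 2
L2[2][1] = 61
paddr = 61 * 8 + 2 = 490

Answer: 490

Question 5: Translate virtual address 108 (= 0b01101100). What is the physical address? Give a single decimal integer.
Answer: 796

Derivation:
vaddr = 108 = 0b01101100
Split: l1_idx=3, l2_idx=1, offset=4
L1[3] = 1
L2[1][1] = 99
paddr = 99 * 8 + 4 = 796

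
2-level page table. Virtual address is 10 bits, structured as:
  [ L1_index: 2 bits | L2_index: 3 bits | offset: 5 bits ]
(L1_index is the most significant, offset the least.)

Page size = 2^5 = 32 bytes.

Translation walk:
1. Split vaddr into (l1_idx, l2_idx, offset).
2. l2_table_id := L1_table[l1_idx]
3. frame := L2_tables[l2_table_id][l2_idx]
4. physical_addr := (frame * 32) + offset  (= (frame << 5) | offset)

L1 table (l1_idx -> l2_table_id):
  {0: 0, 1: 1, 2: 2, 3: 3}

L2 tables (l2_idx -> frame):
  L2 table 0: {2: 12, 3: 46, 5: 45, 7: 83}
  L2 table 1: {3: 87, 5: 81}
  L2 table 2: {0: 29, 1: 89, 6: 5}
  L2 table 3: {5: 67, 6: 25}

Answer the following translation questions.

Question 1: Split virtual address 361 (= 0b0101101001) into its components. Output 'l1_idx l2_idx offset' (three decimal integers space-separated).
vaddr = 361 = 0b0101101001
  top 2 bits -> l1_idx = 1
  next 3 bits -> l2_idx = 3
  bottom 5 bits -> offset = 9

Answer: 1 3 9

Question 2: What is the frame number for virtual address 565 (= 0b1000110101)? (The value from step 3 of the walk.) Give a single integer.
Answer: 89

Derivation:
vaddr = 565: l1_idx=2, l2_idx=1
L1[2] = 2; L2[2][1] = 89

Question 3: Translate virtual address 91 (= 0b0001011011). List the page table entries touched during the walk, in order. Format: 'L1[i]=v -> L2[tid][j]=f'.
vaddr = 91 = 0b0001011011
Split: l1_idx=0, l2_idx=2, offset=27

Answer: L1[0]=0 -> L2[0][2]=12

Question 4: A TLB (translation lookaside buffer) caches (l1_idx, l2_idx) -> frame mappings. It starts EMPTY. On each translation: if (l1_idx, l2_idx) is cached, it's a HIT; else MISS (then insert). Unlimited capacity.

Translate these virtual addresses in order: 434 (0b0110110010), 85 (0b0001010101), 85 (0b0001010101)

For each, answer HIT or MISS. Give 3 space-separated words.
Answer: MISS MISS HIT

Derivation:
vaddr=434: (1,5) not in TLB -> MISS, insert
vaddr=85: (0,2) not in TLB -> MISS, insert
vaddr=85: (0,2) in TLB -> HIT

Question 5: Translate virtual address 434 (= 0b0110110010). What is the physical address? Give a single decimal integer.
Answer: 2610

Derivation:
vaddr = 434 = 0b0110110010
Split: l1_idx=1, l2_idx=5, offset=18
L1[1] = 1
L2[1][5] = 81
paddr = 81 * 32 + 18 = 2610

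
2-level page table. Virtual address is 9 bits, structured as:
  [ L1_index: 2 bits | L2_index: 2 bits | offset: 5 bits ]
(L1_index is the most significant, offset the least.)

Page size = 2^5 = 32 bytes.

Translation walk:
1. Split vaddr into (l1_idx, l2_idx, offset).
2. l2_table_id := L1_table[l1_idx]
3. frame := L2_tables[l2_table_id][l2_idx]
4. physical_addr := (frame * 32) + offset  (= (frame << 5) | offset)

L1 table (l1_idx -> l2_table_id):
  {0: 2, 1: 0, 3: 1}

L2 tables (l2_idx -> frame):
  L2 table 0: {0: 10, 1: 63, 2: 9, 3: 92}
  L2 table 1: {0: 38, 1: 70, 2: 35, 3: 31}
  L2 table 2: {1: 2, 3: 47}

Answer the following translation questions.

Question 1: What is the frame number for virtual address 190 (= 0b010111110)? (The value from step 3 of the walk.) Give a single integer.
Answer: 63

Derivation:
vaddr = 190: l1_idx=1, l2_idx=1
L1[1] = 0; L2[0][1] = 63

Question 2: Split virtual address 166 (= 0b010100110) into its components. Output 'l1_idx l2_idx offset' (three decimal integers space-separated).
Answer: 1 1 6

Derivation:
vaddr = 166 = 0b010100110
  top 2 bits -> l1_idx = 1
  next 2 bits -> l2_idx = 1
  bottom 5 bits -> offset = 6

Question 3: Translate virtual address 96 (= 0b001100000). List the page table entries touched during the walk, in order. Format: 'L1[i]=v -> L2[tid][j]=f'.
vaddr = 96 = 0b001100000
Split: l1_idx=0, l2_idx=3, offset=0

Answer: L1[0]=2 -> L2[2][3]=47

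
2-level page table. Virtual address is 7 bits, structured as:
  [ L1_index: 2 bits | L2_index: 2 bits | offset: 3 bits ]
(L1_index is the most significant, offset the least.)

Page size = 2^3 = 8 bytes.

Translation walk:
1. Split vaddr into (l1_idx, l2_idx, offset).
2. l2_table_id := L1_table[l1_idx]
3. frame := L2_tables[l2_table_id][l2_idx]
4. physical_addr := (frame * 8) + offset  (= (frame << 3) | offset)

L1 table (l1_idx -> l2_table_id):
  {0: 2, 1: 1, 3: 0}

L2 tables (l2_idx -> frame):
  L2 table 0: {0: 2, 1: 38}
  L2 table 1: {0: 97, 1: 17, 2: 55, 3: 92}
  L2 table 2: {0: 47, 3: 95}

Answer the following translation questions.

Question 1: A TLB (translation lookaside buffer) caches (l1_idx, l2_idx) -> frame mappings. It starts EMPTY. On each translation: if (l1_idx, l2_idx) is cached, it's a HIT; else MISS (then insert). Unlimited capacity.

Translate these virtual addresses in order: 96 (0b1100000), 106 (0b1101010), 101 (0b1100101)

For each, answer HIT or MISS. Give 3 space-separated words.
vaddr=96: (3,0) not in TLB -> MISS, insert
vaddr=106: (3,1) not in TLB -> MISS, insert
vaddr=101: (3,0) in TLB -> HIT

Answer: MISS MISS HIT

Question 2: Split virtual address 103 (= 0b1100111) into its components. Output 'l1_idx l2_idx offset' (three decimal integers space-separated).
Answer: 3 0 7

Derivation:
vaddr = 103 = 0b1100111
  top 2 bits -> l1_idx = 3
  next 2 bits -> l2_idx = 0
  bottom 3 bits -> offset = 7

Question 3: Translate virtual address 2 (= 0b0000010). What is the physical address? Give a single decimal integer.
vaddr = 2 = 0b0000010
Split: l1_idx=0, l2_idx=0, offset=2
L1[0] = 2
L2[2][0] = 47
paddr = 47 * 8 + 2 = 378

Answer: 378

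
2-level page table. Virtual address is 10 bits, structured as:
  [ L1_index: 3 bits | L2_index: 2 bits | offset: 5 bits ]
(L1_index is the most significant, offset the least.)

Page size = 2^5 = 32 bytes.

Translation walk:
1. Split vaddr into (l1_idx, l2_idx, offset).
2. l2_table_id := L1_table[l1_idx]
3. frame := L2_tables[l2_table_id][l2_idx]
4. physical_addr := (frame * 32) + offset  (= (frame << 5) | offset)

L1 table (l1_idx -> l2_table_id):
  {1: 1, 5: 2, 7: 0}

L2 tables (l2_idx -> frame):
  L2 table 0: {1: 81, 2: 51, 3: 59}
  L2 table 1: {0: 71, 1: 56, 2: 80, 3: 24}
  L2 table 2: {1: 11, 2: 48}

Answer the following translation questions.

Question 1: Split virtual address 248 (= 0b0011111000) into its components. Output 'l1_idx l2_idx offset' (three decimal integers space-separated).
Answer: 1 3 24

Derivation:
vaddr = 248 = 0b0011111000
  top 3 bits -> l1_idx = 1
  next 2 bits -> l2_idx = 3
  bottom 5 bits -> offset = 24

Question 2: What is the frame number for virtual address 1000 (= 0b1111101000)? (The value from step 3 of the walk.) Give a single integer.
vaddr = 1000: l1_idx=7, l2_idx=3
L1[7] = 0; L2[0][3] = 59

Answer: 59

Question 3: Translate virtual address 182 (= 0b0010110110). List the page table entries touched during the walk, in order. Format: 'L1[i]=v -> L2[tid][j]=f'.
vaddr = 182 = 0b0010110110
Split: l1_idx=1, l2_idx=1, offset=22

Answer: L1[1]=1 -> L2[1][1]=56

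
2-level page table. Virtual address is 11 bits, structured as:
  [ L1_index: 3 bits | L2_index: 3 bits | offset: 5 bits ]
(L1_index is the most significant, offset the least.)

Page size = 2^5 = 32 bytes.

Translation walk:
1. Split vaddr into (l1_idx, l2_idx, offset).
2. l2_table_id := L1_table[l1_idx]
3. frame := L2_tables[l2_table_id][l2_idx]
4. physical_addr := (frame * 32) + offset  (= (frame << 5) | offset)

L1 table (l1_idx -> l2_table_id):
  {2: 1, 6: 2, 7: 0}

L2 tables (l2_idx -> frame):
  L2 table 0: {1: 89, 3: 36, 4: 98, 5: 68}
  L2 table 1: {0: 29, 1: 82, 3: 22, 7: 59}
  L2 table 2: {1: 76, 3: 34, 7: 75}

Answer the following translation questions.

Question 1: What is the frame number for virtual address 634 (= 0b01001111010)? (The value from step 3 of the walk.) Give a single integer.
Answer: 22

Derivation:
vaddr = 634: l1_idx=2, l2_idx=3
L1[2] = 1; L2[1][3] = 22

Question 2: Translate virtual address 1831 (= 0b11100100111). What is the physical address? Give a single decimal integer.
Answer: 2855

Derivation:
vaddr = 1831 = 0b11100100111
Split: l1_idx=7, l2_idx=1, offset=7
L1[7] = 0
L2[0][1] = 89
paddr = 89 * 32 + 7 = 2855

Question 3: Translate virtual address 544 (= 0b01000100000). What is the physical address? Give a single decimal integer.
vaddr = 544 = 0b01000100000
Split: l1_idx=2, l2_idx=1, offset=0
L1[2] = 1
L2[1][1] = 82
paddr = 82 * 32 + 0 = 2624

Answer: 2624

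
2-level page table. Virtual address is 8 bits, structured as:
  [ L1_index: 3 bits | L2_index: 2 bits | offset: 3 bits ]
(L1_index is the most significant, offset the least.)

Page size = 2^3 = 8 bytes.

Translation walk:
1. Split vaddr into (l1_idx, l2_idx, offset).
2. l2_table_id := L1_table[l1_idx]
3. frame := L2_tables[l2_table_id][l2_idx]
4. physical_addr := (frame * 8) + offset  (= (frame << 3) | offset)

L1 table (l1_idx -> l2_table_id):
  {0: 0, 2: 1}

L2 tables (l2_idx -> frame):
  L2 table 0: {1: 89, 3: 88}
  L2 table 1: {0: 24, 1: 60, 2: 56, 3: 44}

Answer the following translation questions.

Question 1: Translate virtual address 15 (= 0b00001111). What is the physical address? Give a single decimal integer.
Answer: 719

Derivation:
vaddr = 15 = 0b00001111
Split: l1_idx=0, l2_idx=1, offset=7
L1[0] = 0
L2[0][1] = 89
paddr = 89 * 8 + 7 = 719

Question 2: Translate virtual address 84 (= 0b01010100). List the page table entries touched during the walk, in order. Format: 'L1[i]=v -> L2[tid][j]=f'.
Answer: L1[2]=1 -> L2[1][2]=56

Derivation:
vaddr = 84 = 0b01010100
Split: l1_idx=2, l2_idx=2, offset=4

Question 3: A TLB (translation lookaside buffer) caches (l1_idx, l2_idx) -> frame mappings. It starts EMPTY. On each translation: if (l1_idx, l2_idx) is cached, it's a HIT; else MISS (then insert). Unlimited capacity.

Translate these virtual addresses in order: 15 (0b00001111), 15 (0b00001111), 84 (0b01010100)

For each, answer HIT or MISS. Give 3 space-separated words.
vaddr=15: (0,1) not in TLB -> MISS, insert
vaddr=15: (0,1) in TLB -> HIT
vaddr=84: (2,2) not in TLB -> MISS, insert

Answer: MISS HIT MISS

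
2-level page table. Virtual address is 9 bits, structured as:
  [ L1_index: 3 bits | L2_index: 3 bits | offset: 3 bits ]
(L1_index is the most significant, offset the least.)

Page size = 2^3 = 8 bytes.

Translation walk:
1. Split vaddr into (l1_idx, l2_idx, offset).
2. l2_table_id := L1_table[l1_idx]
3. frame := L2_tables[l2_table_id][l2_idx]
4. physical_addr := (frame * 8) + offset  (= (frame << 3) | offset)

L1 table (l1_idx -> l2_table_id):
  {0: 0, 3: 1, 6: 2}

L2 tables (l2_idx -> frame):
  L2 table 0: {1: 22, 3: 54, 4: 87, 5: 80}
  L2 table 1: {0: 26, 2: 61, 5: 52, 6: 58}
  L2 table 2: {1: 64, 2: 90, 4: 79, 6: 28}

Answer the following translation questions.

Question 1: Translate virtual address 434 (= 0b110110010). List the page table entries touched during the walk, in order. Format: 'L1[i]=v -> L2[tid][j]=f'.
vaddr = 434 = 0b110110010
Split: l1_idx=6, l2_idx=6, offset=2

Answer: L1[6]=2 -> L2[2][6]=28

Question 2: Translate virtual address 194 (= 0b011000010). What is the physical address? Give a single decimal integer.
Answer: 210

Derivation:
vaddr = 194 = 0b011000010
Split: l1_idx=3, l2_idx=0, offset=2
L1[3] = 1
L2[1][0] = 26
paddr = 26 * 8 + 2 = 210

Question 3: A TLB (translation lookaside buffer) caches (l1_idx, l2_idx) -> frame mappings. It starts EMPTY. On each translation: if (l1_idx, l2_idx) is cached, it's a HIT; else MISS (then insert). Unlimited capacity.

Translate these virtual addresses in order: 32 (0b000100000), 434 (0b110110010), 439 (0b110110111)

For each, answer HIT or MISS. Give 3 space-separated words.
vaddr=32: (0,4) not in TLB -> MISS, insert
vaddr=434: (6,6) not in TLB -> MISS, insert
vaddr=439: (6,6) in TLB -> HIT

Answer: MISS MISS HIT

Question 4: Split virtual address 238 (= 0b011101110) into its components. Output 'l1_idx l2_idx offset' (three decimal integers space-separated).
vaddr = 238 = 0b011101110
  top 3 bits -> l1_idx = 3
  next 3 bits -> l2_idx = 5
  bottom 3 bits -> offset = 6

Answer: 3 5 6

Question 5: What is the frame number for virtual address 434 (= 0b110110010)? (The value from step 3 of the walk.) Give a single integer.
Answer: 28

Derivation:
vaddr = 434: l1_idx=6, l2_idx=6
L1[6] = 2; L2[2][6] = 28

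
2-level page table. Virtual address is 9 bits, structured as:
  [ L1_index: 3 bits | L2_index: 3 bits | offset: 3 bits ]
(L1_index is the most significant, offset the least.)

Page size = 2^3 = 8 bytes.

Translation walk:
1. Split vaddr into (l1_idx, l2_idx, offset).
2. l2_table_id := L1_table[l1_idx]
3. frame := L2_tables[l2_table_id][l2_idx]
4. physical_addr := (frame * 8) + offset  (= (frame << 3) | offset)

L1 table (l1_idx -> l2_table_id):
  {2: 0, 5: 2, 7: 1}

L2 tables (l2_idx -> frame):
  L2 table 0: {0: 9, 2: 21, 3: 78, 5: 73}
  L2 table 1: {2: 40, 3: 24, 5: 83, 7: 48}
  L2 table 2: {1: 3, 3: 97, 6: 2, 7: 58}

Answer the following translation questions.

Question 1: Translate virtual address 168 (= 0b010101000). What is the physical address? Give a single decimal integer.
vaddr = 168 = 0b010101000
Split: l1_idx=2, l2_idx=5, offset=0
L1[2] = 0
L2[0][5] = 73
paddr = 73 * 8 + 0 = 584

Answer: 584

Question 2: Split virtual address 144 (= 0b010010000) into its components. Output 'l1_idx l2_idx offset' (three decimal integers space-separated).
Answer: 2 2 0

Derivation:
vaddr = 144 = 0b010010000
  top 3 bits -> l1_idx = 2
  next 3 bits -> l2_idx = 2
  bottom 3 bits -> offset = 0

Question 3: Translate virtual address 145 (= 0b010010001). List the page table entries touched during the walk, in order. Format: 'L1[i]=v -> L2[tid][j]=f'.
Answer: L1[2]=0 -> L2[0][2]=21

Derivation:
vaddr = 145 = 0b010010001
Split: l1_idx=2, l2_idx=2, offset=1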